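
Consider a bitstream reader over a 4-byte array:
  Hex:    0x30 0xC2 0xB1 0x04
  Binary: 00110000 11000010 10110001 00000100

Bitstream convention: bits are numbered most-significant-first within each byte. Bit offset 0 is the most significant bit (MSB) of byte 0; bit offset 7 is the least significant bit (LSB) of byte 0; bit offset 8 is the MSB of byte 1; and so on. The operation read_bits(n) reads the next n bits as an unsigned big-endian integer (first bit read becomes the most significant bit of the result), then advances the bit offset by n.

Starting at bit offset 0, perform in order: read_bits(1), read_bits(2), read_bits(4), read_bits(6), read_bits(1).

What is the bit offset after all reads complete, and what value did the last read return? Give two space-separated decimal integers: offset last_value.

Read 1: bits[0:1] width=1 -> value=0 (bin 0); offset now 1 = byte 0 bit 1; 31 bits remain
Read 2: bits[1:3] width=2 -> value=1 (bin 01); offset now 3 = byte 0 bit 3; 29 bits remain
Read 3: bits[3:7] width=4 -> value=8 (bin 1000); offset now 7 = byte 0 bit 7; 25 bits remain
Read 4: bits[7:13] width=6 -> value=24 (bin 011000); offset now 13 = byte 1 bit 5; 19 bits remain
Read 5: bits[13:14] width=1 -> value=0 (bin 0); offset now 14 = byte 1 bit 6; 18 bits remain

Answer: 14 0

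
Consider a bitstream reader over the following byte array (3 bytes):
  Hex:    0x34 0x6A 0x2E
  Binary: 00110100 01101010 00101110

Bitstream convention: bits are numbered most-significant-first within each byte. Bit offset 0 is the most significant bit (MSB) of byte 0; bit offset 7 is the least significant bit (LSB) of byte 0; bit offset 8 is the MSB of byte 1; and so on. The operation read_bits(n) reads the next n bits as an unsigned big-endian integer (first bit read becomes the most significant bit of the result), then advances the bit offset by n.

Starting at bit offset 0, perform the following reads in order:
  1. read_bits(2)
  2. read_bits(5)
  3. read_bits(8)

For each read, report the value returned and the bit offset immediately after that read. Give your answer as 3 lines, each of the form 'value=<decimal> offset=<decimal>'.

Answer: value=0 offset=2
value=26 offset=7
value=53 offset=15

Derivation:
Read 1: bits[0:2] width=2 -> value=0 (bin 00); offset now 2 = byte 0 bit 2; 22 bits remain
Read 2: bits[2:7] width=5 -> value=26 (bin 11010); offset now 7 = byte 0 bit 7; 17 bits remain
Read 3: bits[7:15] width=8 -> value=53 (bin 00110101); offset now 15 = byte 1 bit 7; 9 bits remain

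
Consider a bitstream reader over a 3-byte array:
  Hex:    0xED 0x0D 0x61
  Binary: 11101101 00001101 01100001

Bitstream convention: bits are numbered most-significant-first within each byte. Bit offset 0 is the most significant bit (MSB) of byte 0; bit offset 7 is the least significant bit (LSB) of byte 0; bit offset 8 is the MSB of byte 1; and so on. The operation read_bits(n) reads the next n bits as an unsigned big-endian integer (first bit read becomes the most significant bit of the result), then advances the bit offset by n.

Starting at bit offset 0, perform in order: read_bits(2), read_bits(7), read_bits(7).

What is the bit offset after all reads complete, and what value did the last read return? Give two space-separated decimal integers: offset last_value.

Read 1: bits[0:2] width=2 -> value=3 (bin 11); offset now 2 = byte 0 bit 2; 22 bits remain
Read 2: bits[2:9] width=7 -> value=90 (bin 1011010); offset now 9 = byte 1 bit 1; 15 bits remain
Read 3: bits[9:16] width=7 -> value=13 (bin 0001101); offset now 16 = byte 2 bit 0; 8 bits remain

Answer: 16 13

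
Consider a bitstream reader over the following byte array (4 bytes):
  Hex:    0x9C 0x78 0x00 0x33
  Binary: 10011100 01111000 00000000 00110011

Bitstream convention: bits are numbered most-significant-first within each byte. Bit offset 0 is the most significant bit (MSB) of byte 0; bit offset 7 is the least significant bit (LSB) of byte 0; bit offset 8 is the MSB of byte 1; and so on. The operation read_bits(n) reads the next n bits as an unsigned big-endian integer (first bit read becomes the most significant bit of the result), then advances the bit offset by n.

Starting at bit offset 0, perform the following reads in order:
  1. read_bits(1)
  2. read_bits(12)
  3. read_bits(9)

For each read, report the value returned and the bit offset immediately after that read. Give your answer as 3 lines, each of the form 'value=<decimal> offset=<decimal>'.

Answer: value=1 offset=1
value=911 offset=13
value=0 offset=22

Derivation:
Read 1: bits[0:1] width=1 -> value=1 (bin 1); offset now 1 = byte 0 bit 1; 31 bits remain
Read 2: bits[1:13] width=12 -> value=911 (bin 001110001111); offset now 13 = byte 1 bit 5; 19 bits remain
Read 3: bits[13:22] width=9 -> value=0 (bin 000000000); offset now 22 = byte 2 bit 6; 10 bits remain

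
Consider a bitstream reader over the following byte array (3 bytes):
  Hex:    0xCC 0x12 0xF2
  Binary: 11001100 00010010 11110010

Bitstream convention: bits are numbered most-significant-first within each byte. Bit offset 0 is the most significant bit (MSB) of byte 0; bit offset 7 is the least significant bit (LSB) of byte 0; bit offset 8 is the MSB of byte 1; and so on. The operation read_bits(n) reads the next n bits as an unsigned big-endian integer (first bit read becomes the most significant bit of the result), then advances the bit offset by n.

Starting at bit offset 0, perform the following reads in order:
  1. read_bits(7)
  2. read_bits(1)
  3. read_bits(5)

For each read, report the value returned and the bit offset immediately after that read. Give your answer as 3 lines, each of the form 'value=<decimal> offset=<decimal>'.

Answer: value=102 offset=7
value=0 offset=8
value=2 offset=13

Derivation:
Read 1: bits[0:7] width=7 -> value=102 (bin 1100110); offset now 7 = byte 0 bit 7; 17 bits remain
Read 2: bits[7:8] width=1 -> value=0 (bin 0); offset now 8 = byte 1 bit 0; 16 bits remain
Read 3: bits[8:13] width=5 -> value=2 (bin 00010); offset now 13 = byte 1 bit 5; 11 bits remain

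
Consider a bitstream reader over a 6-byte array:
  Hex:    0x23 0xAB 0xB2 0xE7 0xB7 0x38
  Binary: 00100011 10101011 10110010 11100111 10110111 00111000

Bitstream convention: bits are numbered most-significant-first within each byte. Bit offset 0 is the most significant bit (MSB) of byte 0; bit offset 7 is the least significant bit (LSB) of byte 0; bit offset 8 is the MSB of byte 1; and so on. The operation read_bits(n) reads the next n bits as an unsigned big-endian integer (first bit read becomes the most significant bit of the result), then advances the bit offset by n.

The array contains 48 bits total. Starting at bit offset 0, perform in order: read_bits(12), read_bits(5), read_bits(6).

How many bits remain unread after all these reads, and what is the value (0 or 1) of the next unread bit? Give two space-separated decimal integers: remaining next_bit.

Read 1: bits[0:12] width=12 -> value=570 (bin 001000111010); offset now 12 = byte 1 bit 4; 36 bits remain
Read 2: bits[12:17] width=5 -> value=23 (bin 10111); offset now 17 = byte 2 bit 1; 31 bits remain
Read 3: bits[17:23] width=6 -> value=25 (bin 011001); offset now 23 = byte 2 bit 7; 25 bits remain

Answer: 25 0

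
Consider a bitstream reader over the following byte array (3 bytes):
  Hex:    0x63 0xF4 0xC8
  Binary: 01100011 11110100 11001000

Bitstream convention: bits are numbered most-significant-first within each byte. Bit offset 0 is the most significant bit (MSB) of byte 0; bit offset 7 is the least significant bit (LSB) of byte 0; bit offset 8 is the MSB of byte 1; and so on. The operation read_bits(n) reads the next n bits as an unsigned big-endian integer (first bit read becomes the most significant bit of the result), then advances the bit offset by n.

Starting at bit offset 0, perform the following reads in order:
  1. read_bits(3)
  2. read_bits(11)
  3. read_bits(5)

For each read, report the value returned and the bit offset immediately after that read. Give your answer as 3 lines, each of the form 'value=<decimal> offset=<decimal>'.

Read 1: bits[0:3] width=3 -> value=3 (bin 011); offset now 3 = byte 0 bit 3; 21 bits remain
Read 2: bits[3:14] width=11 -> value=253 (bin 00011111101); offset now 14 = byte 1 bit 6; 10 bits remain
Read 3: bits[14:19] width=5 -> value=6 (bin 00110); offset now 19 = byte 2 bit 3; 5 bits remain

Answer: value=3 offset=3
value=253 offset=14
value=6 offset=19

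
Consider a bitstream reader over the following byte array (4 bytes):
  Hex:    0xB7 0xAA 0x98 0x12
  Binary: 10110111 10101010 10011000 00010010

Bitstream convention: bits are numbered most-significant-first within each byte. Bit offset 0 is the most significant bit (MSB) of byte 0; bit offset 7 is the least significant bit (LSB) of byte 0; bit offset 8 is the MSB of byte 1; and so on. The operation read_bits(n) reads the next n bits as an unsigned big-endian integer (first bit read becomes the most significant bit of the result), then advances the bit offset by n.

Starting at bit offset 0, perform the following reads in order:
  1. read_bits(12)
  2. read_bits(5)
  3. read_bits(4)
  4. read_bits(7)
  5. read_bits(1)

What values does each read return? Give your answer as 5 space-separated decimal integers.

Read 1: bits[0:12] width=12 -> value=2938 (bin 101101111010); offset now 12 = byte 1 bit 4; 20 bits remain
Read 2: bits[12:17] width=5 -> value=21 (bin 10101); offset now 17 = byte 2 bit 1; 15 bits remain
Read 3: bits[17:21] width=4 -> value=3 (bin 0011); offset now 21 = byte 2 bit 5; 11 bits remain
Read 4: bits[21:28] width=7 -> value=1 (bin 0000001); offset now 28 = byte 3 bit 4; 4 bits remain
Read 5: bits[28:29] width=1 -> value=0 (bin 0); offset now 29 = byte 3 bit 5; 3 bits remain

Answer: 2938 21 3 1 0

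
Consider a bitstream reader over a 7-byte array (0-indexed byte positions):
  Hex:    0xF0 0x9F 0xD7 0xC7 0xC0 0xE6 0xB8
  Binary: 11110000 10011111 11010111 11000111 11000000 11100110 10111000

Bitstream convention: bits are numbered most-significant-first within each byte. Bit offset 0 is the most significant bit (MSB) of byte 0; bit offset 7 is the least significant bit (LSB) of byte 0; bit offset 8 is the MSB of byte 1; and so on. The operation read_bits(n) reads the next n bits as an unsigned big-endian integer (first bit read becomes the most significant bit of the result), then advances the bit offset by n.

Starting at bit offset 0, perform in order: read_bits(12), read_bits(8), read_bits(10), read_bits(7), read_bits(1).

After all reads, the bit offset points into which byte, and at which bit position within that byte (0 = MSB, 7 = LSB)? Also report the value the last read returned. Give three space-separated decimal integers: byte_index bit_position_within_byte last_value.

Read 1: bits[0:12] width=12 -> value=3849 (bin 111100001001); offset now 12 = byte 1 bit 4; 44 bits remain
Read 2: bits[12:20] width=8 -> value=253 (bin 11111101); offset now 20 = byte 2 bit 4; 36 bits remain
Read 3: bits[20:30] width=10 -> value=497 (bin 0111110001); offset now 30 = byte 3 bit 6; 26 bits remain
Read 4: bits[30:37] width=7 -> value=120 (bin 1111000); offset now 37 = byte 4 bit 5; 19 bits remain
Read 5: bits[37:38] width=1 -> value=0 (bin 0); offset now 38 = byte 4 bit 6; 18 bits remain

Answer: 4 6 0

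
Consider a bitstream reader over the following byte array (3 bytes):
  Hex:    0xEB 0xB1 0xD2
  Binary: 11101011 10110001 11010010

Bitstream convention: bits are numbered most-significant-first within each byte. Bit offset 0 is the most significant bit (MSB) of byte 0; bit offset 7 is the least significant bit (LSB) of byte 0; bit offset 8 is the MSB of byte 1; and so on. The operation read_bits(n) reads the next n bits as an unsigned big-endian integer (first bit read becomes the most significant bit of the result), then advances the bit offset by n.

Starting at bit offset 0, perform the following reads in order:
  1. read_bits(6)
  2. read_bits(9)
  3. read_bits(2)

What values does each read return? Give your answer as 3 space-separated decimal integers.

Answer: 58 472 3

Derivation:
Read 1: bits[0:6] width=6 -> value=58 (bin 111010); offset now 6 = byte 0 bit 6; 18 bits remain
Read 2: bits[6:15] width=9 -> value=472 (bin 111011000); offset now 15 = byte 1 bit 7; 9 bits remain
Read 3: bits[15:17] width=2 -> value=3 (bin 11); offset now 17 = byte 2 bit 1; 7 bits remain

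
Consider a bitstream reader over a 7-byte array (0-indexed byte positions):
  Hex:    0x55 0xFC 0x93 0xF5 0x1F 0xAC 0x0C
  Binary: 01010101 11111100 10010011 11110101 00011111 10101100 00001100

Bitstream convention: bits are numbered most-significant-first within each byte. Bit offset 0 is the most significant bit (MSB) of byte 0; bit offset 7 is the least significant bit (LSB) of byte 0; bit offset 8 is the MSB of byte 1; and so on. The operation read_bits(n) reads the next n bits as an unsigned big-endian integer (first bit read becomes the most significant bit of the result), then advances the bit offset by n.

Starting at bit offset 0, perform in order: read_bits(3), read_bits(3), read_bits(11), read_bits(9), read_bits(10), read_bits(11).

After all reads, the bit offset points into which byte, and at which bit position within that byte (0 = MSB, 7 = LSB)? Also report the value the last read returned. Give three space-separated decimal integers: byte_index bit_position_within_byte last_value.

Read 1: bits[0:3] width=3 -> value=2 (bin 010); offset now 3 = byte 0 bit 3; 53 bits remain
Read 2: bits[3:6] width=3 -> value=5 (bin 101); offset now 6 = byte 0 bit 6; 50 bits remain
Read 3: bits[6:17] width=11 -> value=1017 (bin 01111111001); offset now 17 = byte 2 bit 1; 39 bits remain
Read 4: bits[17:26] width=9 -> value=79 (bin 001001111); offset now 26 = byte 3 bit 2; 30 bits remain
Read 5: bits[26:36] width=10 -> value=849 (bin 1101010001); offset now 36 = byte 4 bit 4; 20 bits remain
Read 6: bits[36:47] width=11 -> value=2006 (bin 11111010110); offset now 47 = byte 5 bit 7; 9 bits remain

Answer: 5 7 2006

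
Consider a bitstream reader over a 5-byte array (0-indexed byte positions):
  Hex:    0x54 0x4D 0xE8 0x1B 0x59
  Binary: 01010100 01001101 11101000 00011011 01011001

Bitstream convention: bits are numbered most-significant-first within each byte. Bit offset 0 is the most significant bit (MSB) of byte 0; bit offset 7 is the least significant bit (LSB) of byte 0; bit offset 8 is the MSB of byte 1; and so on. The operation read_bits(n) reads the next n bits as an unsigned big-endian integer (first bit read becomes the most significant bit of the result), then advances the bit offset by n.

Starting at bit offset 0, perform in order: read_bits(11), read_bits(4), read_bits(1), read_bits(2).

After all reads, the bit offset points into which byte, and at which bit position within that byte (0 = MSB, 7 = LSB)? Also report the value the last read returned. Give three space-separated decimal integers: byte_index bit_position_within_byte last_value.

Read 1: bits[0:11] width=11 -> value=674 (bin 01010100010); offset now 11 = byte 1 bit 3; 29 bits remain
Read 2: bits[11:15] width=4 -> value=6 (bin 0110); offset now 15 = byte 1 bit 7; 25 bits remain
Read 3: bits[15:16] width=1 -> value=1 (bin 1); offset now 16 = byte 2 bit 0; 24 bits remain
Read 4: bits[16:18] width=2 -> value=3 (bin 11); offset now 18 = byte 2 bit 2; 22 bits remain

Answer: 2 2 3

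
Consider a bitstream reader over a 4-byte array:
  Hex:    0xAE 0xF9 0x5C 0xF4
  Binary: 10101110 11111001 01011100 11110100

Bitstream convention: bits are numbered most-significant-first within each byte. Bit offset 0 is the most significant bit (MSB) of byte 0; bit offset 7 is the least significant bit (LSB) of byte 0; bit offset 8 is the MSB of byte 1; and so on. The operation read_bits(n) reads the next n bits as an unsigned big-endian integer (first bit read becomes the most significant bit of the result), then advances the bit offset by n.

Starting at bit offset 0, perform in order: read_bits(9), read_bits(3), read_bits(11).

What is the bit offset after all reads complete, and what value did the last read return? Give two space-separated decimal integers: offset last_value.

Answer: 23 1198

Derivation:
Read 1: bits[0:9] width=9 -> value=349 (bin 101011101); offset now 9 = byte 1 bit 1; 23 bits remain
Read 2: bits[9:12] width=3 -> value=7 (bin 111); offset now 12 = byte 1 bit 4; 20 bits remain
Read 3: bits[12:23] width=11 -> value=1198 (bin 10010101110); offset now 23 = byte 2 bit 7; 9 bits remain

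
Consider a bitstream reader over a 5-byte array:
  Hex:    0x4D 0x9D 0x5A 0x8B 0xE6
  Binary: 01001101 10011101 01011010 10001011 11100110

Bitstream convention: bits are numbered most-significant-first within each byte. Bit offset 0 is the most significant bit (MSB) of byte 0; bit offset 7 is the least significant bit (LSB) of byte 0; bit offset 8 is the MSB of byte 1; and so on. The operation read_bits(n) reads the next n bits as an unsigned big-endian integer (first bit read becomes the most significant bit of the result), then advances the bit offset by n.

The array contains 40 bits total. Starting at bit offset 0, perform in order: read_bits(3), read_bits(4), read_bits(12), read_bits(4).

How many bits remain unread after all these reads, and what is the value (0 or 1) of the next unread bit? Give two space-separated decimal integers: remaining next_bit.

Answer: 17 0

Derivation:
Read 1: bits[0:3] width=3 -> value=2 (bin 010); offset now 3 = byte 0 bit 3; 37 bits remain
Read 2: bits[3:7] width=4 -> value=6 (bin 0110); offset now 7 = byte 0 bit 7; 33 bits remain
Read 3: bits[7:19] width=12 -> value=3306 (bin 110011101010); offset now 19 = byte 2 bit 3; 21 bits remain
Read 4: bits[19:23] width=4 -> value=13 (bin 1101); offset now 23 = byte 2 bit 7; 17 bits remain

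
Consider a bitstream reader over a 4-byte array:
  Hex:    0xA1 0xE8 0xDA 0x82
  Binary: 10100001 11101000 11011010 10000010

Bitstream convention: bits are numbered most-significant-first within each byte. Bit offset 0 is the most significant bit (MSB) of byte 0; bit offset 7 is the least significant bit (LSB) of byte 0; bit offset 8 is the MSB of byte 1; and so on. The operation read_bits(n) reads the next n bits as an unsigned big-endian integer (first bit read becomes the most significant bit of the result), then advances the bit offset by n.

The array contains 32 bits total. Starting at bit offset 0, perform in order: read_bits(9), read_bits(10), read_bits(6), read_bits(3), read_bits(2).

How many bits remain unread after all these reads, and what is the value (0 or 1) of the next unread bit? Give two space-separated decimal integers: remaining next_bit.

Read 1: bits[0:9] width=9 -> value=323 (bin 101000011); offset now 9 = byte 1 bit 1; 23 bits remain
Read 2: bits[9:19] width=10 -> value=838 (bin 1101000110); offset now 19 = byte 2 bit 3; 13 bits remain
Read 3: bits[19:25] width=6 -> value=53 (bin 110101); offset now 25 = byte 3 bit 1; 7 bits remain
Read 4: bits[25:28] width=3 -> value=0 (bin 000); offset now 28 = byte 3 bit 4; 4 bits remain
Read 5: bits[28:30] width=2 -> value=0 (bin 00); offset now 30 = byte 3 bit 6; 2 bits remain

Answer: 2 1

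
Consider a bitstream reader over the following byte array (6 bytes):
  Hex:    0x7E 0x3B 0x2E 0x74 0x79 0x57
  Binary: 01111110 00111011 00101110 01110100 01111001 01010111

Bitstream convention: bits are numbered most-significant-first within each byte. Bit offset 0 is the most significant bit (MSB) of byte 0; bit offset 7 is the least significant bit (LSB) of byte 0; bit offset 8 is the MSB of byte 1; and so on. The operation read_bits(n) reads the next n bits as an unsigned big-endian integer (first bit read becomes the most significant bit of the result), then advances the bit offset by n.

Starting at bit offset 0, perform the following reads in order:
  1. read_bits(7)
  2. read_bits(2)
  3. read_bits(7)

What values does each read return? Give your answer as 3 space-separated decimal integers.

Read 1: bits[0:7] width=7 -> value=63 (bin 0111111); offset now 7 = byte 0 bit 7; 41 bits remain
Read 2: bits[7:9] width=2 -> value=0 (bin 00); offset now 9 = byte 1 bit 1; 39 bits remain
Read 3: bits[9:16] width=7 -> value=59 (bin 0111011); offset now 16 = byte 2 bit 0; 32 bits remain

Answer: 63 0 59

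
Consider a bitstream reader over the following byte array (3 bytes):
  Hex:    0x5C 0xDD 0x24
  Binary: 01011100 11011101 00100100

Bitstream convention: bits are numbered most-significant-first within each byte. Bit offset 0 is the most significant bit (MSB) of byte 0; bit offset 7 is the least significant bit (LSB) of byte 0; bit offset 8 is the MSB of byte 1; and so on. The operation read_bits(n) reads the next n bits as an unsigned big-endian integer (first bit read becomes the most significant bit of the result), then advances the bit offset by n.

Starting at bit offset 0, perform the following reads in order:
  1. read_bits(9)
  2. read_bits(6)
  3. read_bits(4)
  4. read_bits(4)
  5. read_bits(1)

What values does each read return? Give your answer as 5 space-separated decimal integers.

Answer: 185 46 9 2 0

Derivation:
Read 1: bits[0:9] width=9 -> value=185 (bin 010111001); offset now 9 = byte 1 bit 1; 15 bits remain
Read 2: bits[9:15] width=6 -> value=46 (bin 101110); offset now 15 = byte 1 bit 7; 9 bits remain
Read 3: bits[15:19] width=4 -> value=9 (bin 1001); offset now 19 = byte 2 bit 3; 5 bits remain
Read 4: bits[19:23] width=4 -> value=2 (bin 0010); offset now 23 = byte 2 bit 7; 1 bits remain
Read 5: bits[23:24] width=1 -> value=0 (bin 0); offset now 24 = byte 3 bit 0; 0 bits remain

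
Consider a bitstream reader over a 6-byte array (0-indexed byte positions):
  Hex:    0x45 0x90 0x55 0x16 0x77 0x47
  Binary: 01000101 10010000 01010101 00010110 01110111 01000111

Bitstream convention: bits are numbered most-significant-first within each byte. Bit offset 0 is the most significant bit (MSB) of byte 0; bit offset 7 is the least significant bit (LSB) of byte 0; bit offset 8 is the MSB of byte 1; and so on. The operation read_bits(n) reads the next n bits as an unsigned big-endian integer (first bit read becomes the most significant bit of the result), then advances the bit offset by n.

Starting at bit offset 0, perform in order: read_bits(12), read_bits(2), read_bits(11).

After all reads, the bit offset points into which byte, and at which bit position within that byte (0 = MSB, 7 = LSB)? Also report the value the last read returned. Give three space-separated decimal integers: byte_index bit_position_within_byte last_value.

Answer: 3 1 170

Derivation:
Read 1: bits[0:12] width=12 -> value=1113 (bin 010001011001); offset now 12 = byte 1 bit 4; 36 bits remain
Read 2: bits[12:14] width=2 -> value=0 (bin 00); offset now 14 = byte 1 bit 6; 34 bits remain
Read 3: bits[14:25] width=11 -> value=170 (bin 00010101010); offset now 25 = byte 3 bit 1; 23 bits remain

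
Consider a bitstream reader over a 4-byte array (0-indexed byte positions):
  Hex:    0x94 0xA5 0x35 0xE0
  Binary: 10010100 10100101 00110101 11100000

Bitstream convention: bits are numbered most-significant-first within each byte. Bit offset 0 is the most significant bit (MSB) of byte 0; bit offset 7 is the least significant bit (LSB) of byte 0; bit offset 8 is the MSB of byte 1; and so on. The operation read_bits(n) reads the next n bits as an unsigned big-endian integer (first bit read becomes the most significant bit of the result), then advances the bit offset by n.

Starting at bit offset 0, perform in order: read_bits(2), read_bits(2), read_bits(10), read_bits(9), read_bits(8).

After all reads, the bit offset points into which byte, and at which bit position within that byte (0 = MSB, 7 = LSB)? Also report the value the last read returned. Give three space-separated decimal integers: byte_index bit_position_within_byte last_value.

Answer: 3 7 240

Derivation:
Read 1: bits[0:2] width=2 -> value=2 (bin 10); offset now 2 = byte 0 bit 2; 30 bits remain
Read 2: bits[2:4] width=2 -> value=1 (bin 01); offset now 4 = byte 0 bit 4; 28 bits remain
Read 3: bits[4:14] width=10 -> value=297 (bin 0100101001); offset now 14 = byte 1 bit 6; 18 bits remain
Read 4: bits[14:23] width=9 -> value=154 (bin 010011010); offset now 23 = byte 2 bit 7; 9 bits remain
Read 5: bits[23:31] width=8 -> value=240 (bin 11110000); offset now 31 = byte 3 bit 7; 1 bits remain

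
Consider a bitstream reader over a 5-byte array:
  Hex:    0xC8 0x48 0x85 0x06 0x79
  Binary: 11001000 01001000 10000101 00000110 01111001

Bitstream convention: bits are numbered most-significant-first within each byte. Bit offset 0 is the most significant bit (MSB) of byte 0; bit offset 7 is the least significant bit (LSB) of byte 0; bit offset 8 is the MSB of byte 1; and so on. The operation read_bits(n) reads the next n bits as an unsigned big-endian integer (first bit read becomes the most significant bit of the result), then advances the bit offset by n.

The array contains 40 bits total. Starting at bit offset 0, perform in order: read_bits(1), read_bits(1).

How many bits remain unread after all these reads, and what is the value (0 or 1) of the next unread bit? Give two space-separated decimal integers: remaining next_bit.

Answer: 38 0

Derivation:
Read 1: bits[0:1] width=1 -> value=1 (bin 1); offset now 1 = byte 0 bit 1; 39 bits remain
Read 2: bits[1:2] width=1 -> value=1 (bin 1); offset now 2 = byte 0 bit 2; 38 bits remain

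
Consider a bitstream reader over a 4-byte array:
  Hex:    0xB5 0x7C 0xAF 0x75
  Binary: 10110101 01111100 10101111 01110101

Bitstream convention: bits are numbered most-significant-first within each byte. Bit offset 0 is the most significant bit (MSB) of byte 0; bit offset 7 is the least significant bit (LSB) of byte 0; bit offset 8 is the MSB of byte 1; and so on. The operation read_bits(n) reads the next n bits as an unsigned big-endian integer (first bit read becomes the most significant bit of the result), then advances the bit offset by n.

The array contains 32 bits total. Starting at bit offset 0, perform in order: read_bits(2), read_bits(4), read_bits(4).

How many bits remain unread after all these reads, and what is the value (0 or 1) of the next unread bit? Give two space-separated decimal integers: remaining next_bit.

Read 1: bits[0:2] width=2 -> value=2 (bin 10); offset now 2 = byte 0 bit 2; 30 bits remain
Read 2: bits[2:6] width=4 -> value=13 (bin 1101); offset now 6 = byte 0 bit 6; 26 bits remain
Read 3: bits[6:10] width=4 -> value=5 (bin 0101); offset now 10 = byte 1 bit 2; 22 bits remain

Answer: 22 1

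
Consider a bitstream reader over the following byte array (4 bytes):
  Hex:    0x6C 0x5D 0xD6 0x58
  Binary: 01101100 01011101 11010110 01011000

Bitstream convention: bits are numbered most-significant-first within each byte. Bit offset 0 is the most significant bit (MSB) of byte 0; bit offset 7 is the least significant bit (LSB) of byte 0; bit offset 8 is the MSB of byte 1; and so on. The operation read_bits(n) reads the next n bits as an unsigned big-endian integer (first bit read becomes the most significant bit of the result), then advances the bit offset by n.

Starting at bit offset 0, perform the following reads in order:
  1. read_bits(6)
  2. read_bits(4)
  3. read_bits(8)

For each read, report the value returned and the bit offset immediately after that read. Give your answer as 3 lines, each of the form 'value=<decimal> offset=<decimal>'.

Read 1: bits[0:6] width=6 -> value=27 (bin 011011); offset now 6 = byte 0 bit 6; 26 bits remain
Read 2: bits[6:10] width=4 -> value=1 (bin 0001); offset now 10 = byte 1 bit 2; 22 bits remain
Read 3: bits[10:18] width=8 -> value=119 (bin 01110111); offset now 18 = byte 2 bit 2; 14 bits remain

Answer: value=27 offset=6
value=1 offset=10
value=119 offset=18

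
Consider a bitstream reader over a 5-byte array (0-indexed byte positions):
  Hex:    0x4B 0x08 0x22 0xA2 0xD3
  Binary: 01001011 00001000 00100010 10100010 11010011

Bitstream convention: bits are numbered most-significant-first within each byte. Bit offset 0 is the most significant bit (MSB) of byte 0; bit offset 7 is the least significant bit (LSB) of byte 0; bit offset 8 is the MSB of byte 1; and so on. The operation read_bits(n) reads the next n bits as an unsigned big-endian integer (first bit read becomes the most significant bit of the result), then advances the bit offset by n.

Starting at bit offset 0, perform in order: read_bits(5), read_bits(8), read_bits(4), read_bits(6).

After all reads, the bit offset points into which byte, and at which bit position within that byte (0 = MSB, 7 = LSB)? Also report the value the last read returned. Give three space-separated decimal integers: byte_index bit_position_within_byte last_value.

Read 1: bits[0:5] width=5 -> value=9 (bin 01001); offset now 5 = byte 0 bit 5; 35 bits remain
Read 2: bits[5:13] width=8 -> value=97 (bin 01100001); offset now 13 = byte 1 bit 5; 27 bits remain
Read 3: bits[13:17] width=4 -> value=0 (bin 0000); offset now 17 = byte 2 bit 1; 23 bits remain
Read 4: bits[17:23] width=6 -> value=17 (bin 010001); offset now 23 = byte 2 bit 7; 17 bits remain

Answer: 2 7 17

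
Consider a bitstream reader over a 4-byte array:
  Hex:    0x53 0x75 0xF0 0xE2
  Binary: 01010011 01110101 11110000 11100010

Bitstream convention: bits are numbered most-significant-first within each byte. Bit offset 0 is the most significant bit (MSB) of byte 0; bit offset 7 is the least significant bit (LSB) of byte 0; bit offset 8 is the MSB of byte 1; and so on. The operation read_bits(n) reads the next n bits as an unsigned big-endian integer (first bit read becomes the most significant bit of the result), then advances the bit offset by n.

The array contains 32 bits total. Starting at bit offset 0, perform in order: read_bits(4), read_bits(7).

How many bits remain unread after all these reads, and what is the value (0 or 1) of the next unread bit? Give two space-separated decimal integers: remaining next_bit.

Read 1: bits[0:4] width=4 -> value=5 (bin 0101); offset now 4 = byte 0 bit 4; 28 bits remain
Read 2: bits[4:11] width=7 -> value=27 (bin 0011011); offset now 11 = byte 1 bit 3; 21 bits remain

Answer: 21 1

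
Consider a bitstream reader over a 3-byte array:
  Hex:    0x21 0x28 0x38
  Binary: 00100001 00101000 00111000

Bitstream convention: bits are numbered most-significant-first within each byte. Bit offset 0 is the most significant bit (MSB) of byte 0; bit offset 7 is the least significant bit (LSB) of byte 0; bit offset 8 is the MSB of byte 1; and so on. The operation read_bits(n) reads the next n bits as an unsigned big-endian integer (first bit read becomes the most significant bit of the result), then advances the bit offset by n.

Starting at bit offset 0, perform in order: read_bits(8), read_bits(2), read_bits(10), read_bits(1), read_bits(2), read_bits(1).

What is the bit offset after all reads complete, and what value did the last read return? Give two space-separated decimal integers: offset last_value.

Read 1: bits[0:8] width=8 -> value=33 (bin 00100001); offset now 8 = byte 1 bit 0; 16 bits remain
Read 2: bits[8:10] width=2 -> value=0 (bin 00); offset now 10 = byte 1 bit 2; 14 bits remain
Read 3: bits[10:20] width=10 -> value=643 (bin 1010000011); offset now 20 = byte 2 bit 4; 4 bits remain
Read 4: bits[20:21] width=1 -> value=1 (bin 1); offset now 21 = byte 2 bit 5; 3 bits remain
Read 5: bits[21:23] width=2 -> value=0 (bin 00); offset now 23 = byte 2 bit 7; 1 bits remain
Read 6: bits[23:24] width=1 -> value=0 (bin 0); offset now 24 = byte 3 bit 0; 0 bits remain

Answer: 24 0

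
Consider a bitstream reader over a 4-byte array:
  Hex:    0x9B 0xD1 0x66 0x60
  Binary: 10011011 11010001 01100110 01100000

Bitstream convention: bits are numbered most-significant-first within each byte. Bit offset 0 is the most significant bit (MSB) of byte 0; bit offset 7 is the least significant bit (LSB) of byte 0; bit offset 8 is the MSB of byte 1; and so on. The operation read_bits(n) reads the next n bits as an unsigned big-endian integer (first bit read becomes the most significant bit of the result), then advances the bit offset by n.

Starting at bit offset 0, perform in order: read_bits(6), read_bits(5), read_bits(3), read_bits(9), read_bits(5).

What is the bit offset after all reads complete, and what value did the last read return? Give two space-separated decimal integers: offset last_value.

Read 1: bits[0:6] width=6 -> value=38 (bin 100110); offset now 6 = byte 0 bit 6; 26 bits remain
Read 2: bits[6:11] width=5 -> value=30 (bin 11110); offset now 11 = byte 1 bit 3; 21 bits remain
Read 3: bits[11:14] width=3 -> value=4 (bin 100); offset now 14 = byte 1 bit 6; 18 bits remain
Read 4: bits[14:23] width=9 -> value=179 (bin 010110011); offset now 23 = byte 2 bit 7; 9 bits remain
Read 5: bits[23:28] width=5 -> value=6 (bin 00110); offset now 28 = byte 3 bit 4; 4 bits remain

Answer: 28 6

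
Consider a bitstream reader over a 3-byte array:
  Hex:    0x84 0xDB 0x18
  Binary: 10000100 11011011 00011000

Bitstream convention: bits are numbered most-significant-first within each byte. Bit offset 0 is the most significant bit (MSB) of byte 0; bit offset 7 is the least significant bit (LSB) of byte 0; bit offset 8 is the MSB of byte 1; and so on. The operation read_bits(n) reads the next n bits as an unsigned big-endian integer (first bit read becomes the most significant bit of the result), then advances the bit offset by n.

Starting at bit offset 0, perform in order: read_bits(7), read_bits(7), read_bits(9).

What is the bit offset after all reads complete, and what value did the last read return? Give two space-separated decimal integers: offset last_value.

Read 1: bits[0:7] width=7 -> value=66 (bin 1000010); offset now 7 = byte 0 bit 7; 17 bits remain
Read 2: bits[7:14] width=7 -> value=54 (bin 0110110); offset now 14 = byte 1 bit 6; 10 bits remain
Read 3: bits[14:23] width=9 -> value=396 (bin 110001100); offset now 23 = byte 2 bit 7; 1 bits remain

Answer: 23 396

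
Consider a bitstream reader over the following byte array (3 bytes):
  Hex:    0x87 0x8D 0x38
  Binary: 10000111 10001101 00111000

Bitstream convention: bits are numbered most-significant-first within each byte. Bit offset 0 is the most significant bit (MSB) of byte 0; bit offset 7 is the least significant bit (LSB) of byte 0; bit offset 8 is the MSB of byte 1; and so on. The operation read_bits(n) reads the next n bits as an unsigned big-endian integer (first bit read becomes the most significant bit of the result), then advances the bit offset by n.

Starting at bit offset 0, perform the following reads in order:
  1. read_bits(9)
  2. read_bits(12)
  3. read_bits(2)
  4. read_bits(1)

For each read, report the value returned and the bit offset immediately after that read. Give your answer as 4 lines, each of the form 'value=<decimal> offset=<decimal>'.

Read 1: bits[0:9] width=9 -> value=271 (bin 100001111); offset now 9 = byte 1 bit 1; 15 bits remain
Read 2: bits[9:21] width=12 -> value=423 (bin 000110100111); offset now 21 = byte 2 bit 5; 3 bits remain
Read 3: bits[21:23] width=2 -> value=0 (bin 00); offset now 23 = byte 2 bit 7; 1 bits remain
Read 4: bits[23:24] width=1 -> value=0 (bin 0); offset now 24 = byte 3 bit 0; 0 bits remain

Answer: value=271 offset=9
value=423 offset=21
value=0 offset=23
value=0 offset=24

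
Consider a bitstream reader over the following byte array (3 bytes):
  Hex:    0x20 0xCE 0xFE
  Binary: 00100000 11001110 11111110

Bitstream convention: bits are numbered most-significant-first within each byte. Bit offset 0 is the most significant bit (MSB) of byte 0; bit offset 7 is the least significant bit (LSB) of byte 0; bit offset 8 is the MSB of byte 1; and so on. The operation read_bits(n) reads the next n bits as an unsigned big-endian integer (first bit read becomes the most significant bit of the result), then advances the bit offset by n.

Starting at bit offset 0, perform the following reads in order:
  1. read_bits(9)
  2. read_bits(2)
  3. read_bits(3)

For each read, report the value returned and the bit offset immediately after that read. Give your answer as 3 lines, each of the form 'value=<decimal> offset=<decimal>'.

Answer: value=65 offset=9
value=2 offset=11
value=3 offset=14

Derivation:
Read 1: bits[0:9] width=9 -> value=65 (bin 001000001); offset now 9 = byte 1 bit 1; 15 bits remain
Read 2: bits[9:11] width=2 -> value=2 (bin 10); offset now 11 = byte 1 bit 3; 13 bits remain
Read 3: bits[11:14] width=3 -> value=3 (bin 011); offset now 14 = byte 1 bit 6; 10 bits remain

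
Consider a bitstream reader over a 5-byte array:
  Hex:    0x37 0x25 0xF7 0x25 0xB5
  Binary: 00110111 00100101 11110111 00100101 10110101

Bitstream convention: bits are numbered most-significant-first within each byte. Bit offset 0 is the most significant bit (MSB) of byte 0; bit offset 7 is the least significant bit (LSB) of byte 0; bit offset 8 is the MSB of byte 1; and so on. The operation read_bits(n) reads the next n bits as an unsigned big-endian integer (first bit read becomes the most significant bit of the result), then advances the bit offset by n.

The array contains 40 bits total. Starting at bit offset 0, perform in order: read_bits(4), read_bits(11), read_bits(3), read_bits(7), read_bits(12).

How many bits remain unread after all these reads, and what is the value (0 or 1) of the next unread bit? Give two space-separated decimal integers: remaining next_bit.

Answer: 3 1

Derivation:
Read 1: bits[0:4] width=4 -> value=3 (bin 0011); offset now 4 = byte 0 bit 4; 36 bits remain
Read 2: bits[4:15] width=11 -> value=914 (bin 01110010010); offset now 15 = byte 1 bit 7; 25 bits remain
Read 3: bits[15:18] width=3 -> value=7 (bin 111); offset now 18 = byte 2 bit 2; 22 bits remain
Read 4: bits[18:25] width=7 -> value=110 (bin 1101110); offset now 25 = byte 3 bit 1; 15 bits remain
Read 5: bits[25:37] width=12 -> value=1206 (bin 010010110110); offset now 37 = byte 4 bit 5; 3 bits remain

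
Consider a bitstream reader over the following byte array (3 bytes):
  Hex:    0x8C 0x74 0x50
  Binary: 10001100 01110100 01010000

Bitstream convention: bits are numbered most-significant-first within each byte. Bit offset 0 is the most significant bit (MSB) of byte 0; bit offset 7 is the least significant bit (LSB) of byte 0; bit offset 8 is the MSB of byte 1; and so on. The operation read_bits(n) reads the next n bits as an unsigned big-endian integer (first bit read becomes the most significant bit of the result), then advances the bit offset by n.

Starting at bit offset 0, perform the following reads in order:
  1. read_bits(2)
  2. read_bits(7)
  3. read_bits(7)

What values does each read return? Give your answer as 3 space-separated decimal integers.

Read 1: bits[0:2] width=2 -> value=2 (bin 10); offset now 2 = byte 0 bit 2; 22 bits remain
Read 2: bits[2:9] width=7 -> value=24 (bin 0011000); offset now 9 = byte 1 bit 1; 15 bits remain
Read 3: bits[9:16] width=7 -> value=116 (bin 1110100); offset now 16 = byte 2 bit 0; 8 bits remain

Answer: 2 24 116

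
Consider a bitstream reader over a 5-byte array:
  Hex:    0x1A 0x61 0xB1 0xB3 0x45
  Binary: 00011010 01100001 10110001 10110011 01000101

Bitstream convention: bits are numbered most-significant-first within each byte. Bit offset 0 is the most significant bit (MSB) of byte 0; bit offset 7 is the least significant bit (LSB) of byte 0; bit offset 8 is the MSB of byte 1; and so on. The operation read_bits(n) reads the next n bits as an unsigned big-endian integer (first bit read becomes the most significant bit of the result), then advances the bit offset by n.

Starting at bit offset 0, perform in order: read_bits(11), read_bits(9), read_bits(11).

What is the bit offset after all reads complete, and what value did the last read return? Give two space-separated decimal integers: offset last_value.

Answer: 31 217

Derivation:
Read 1: bits[0:11] width=11 -> value=211 (bin 00011010011); offset now 11 = byte 1 bit 3; 29 bits remain
Read 2: bits[11:20] width=9 -> value=27 (bin 000011011); offset now 20 = byte 2 bit 4; 20 bits remain
Read 3: bits[20:31] width=11 -> value=217 (bin 00011011001); offset now 31 = byte 3 bit 7; 9 bits remain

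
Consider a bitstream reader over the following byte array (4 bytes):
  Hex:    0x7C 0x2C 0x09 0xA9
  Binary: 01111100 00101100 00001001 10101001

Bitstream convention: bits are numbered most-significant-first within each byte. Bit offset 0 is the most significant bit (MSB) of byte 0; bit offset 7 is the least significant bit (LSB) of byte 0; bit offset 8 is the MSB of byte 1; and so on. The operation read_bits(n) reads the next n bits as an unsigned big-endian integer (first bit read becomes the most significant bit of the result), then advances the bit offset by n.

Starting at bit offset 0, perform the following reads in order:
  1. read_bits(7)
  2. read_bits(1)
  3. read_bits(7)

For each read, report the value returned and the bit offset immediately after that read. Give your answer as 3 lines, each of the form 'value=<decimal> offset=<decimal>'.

Read 1: bits[0:7] width=7 -> value=62 (bin 0111110); offset now 7 = byte 0 bit 7; 25 bits remain
Read 2: bits[7:8] width=1 -> value=0 (bin 0); offset now 8 = byte 1 bit 0; 24 bits remain
Read 3: bits[8:15] width=7 -> value=22 (bin 0010110); offset now 15 = byte 1 bit 7; 17 bits remain

Answer: value=62 offset=7
value=0 offset=8
value=22 offset=15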